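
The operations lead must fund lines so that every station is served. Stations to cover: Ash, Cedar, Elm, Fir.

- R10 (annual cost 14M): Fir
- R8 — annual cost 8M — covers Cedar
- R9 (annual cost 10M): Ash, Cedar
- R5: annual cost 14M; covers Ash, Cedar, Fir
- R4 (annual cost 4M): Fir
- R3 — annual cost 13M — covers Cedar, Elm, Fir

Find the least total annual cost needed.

23

The greedy cost-per-new-station heuristic would pick R4, R9, and R3 for 27, but a cheaper cover exists.
Choose R9 and R3: together they cover Ash, Cedar, Elm, Fir — every station.
Total annual cost: 10 + 13 = 23.
No cover costs less than 23.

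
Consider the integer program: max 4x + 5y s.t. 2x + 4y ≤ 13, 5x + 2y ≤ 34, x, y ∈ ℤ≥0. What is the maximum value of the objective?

24

Relaxing integrality, the LP optimum is 26.00 at (x,y) = (6.5, 0), which is not an integer point.
(x,y)=(6,0): 2·6+4·0=12≤13, 5·6+2·0=30≤34, objective 24.
(x,y)=(5,0): 2·5+4·0=10≤13, 5·5+2·0=25≤34, objective 20.
The best lattice point is (6,0), giving 24.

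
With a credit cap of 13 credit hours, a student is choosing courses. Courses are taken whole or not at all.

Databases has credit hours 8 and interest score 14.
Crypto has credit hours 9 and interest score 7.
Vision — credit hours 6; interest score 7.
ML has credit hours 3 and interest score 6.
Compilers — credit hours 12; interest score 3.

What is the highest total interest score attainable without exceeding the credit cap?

Allowing fractional choices, the relaxed optimum would be about 22.3, but courses are indivisible.
Databases: credit hours 8 ≤ 13, interest score 14.
Databases + ML: credit hours 8 + 3 = 11 ≤ 13, interest score 14 + 6 = 20.
Vision + ML: credit hours 6 + 3 = 9 ≤ 13, interest score 7 + 6 = 13.
Best is Databases and ML with total interest score 20.

20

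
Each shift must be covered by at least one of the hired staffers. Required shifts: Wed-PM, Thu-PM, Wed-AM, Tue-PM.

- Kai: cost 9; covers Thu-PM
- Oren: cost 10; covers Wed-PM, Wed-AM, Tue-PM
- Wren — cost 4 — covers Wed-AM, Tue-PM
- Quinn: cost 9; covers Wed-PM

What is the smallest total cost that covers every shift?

This is a weighted set-cover instance.
Choose Kai and Oren: together they cover Wed-PM, Thu-PM, Wed-AM, Tue-PM — every shift.
Total cost: 9 + 10 = 19.

19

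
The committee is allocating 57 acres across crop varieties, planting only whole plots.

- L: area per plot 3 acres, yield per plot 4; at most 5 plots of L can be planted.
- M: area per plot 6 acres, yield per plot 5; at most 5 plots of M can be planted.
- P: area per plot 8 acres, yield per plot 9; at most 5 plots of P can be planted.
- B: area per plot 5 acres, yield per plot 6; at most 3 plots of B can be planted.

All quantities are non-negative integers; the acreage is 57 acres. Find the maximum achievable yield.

This is a bounded integer knapsack.
L has the best ratio (4/3); taking only L gives at most 5×4 = 20 (stopped by the supply cap of 5).
Mixing does better — 5×L, 4×P, and 2×B: area 57 ≤ 57, yield 5·4 + 4·9 + 2·6 = 68.

68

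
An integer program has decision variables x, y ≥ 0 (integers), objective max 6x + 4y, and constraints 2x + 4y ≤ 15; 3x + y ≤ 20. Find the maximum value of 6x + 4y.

36

(x,y)=(6,0): 2·6+4·0=12≤15, 3·6+1·0=18≤20, objective 36.
(x,y)=(5,1): 2·5+4·1=14≤15, 3·5+1·1=16≤20, objective 34.
(x,y)=(5,0): 2·5+4·0=10≤15, 3·5+1·0=15≤20, objective 30.
No feasible integer point exceeds 36.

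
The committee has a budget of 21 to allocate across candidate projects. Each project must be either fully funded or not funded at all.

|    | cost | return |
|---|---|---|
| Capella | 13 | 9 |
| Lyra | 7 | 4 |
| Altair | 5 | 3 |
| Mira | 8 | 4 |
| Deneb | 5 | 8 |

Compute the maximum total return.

Treat it as a binary knapsack problem.
Allowing fractional choices, the relaxed optimum would be about 18.8, but projects are indivisible.
Lyra + Mira + Deneb: cost 7 + 8 + 5 = 20 ≤ 21, return 4 + 4 + 8 = 16.
Lyra + Altair + Deneb: cost 7 + 5 + 5 = 17 ≤ 21, return 4 + 3 + 8 = 15.
Capella + Deneb: cost 13 + 5 = 18 ≤ 21, return 9 + 8 = 17.
Best is Capella and Deneb with total return 17.

17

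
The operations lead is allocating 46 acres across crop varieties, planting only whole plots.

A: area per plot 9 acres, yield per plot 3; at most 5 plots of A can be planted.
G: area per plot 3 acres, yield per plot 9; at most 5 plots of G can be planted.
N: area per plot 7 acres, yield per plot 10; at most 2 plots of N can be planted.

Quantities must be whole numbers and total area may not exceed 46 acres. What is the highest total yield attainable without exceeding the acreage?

G has the best ratio (9/3); taking only G gives at most 5×9 = 45 (stopped by the supply cap of 5).
Mixing does better — 1×A, 5×G, and 2×N: area 38 ≤ 46, yield 1·3 + 5·9 + 2·10 = 68.

68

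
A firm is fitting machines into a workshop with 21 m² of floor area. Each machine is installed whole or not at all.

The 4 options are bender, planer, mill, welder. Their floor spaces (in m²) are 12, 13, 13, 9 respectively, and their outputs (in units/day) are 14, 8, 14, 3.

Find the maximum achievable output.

Allowing fractional choices, the relaxed optimum would be about 23.7, but machines are indivisible.
bender: floor space 12 ≤ 21, output 14.
bender + welder: floor space 12 + 9 = 21 ≤ 21, output 14 + 3 = 17.
Best is bender and welder with total output 17.

17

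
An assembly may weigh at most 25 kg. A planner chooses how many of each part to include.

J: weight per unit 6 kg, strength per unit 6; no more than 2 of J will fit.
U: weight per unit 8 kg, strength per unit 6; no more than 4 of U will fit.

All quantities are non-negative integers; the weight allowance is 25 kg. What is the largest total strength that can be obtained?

Take 3×U: weight 24 ≤ 25, strength 3·6 = 18.
No other integer combination yields more.

18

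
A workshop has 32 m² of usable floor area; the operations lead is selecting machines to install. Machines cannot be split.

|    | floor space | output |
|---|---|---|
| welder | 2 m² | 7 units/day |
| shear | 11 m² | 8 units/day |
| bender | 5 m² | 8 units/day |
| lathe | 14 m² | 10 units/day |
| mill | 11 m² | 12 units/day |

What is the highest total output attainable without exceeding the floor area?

37

Take welder, bender, lathe, and mill: floor space 2 + 5 + 14 + 11 = 32 ≤ 32, output 7 + 8 + 10 + 12 = 37.
No other feasible combination does better.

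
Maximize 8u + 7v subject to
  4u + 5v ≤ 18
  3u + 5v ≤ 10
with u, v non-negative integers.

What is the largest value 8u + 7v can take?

The continuous relaxation peaks at (3.33, 0) with value 26.67; rounding to a feasible lattice point costs some objective.
(u,v)=(3,0): 4·3+5·0=12≤18, 3·3+5·0=9≤10, objective 24.
(u,v)=(2,0): 4·2+5·0=8≤18, 3·2+5·0=6≤10, objective 16.
The best lattice point is (3,0), giving 24.

24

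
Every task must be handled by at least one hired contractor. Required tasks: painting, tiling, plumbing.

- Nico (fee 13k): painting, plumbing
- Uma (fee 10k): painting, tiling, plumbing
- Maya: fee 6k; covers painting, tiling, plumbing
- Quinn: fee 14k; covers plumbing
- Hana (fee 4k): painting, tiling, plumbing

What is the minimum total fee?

4

Hana alone covers painting, tiling, plumbing — every task.
Total fee: 4.
No cover costs less than 4.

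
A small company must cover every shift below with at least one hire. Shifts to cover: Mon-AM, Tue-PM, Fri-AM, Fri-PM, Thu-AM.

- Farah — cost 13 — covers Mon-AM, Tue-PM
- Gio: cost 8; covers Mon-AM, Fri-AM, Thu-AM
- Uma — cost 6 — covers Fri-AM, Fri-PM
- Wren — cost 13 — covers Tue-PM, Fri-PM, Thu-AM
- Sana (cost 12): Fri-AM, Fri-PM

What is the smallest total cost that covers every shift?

21

This is an integer covering problem.
Choose Gio and Wren: together they cover Mon-AM, Tue-PM, Fri-AM, Fri-PM, Thu-AM — every shift.
Total cost: 8 + 13 = 21.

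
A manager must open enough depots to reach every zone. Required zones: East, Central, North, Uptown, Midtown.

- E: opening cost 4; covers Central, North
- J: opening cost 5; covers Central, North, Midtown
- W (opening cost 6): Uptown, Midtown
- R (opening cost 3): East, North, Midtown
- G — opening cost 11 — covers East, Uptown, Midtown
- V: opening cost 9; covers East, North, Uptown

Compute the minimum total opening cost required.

13

Choose E, W, and R: together they cover East, Central, North, Uptown, Midtown — every zone.
Total opening cost: 4 + 6 + 3 = 13.
No cover costs less than 13.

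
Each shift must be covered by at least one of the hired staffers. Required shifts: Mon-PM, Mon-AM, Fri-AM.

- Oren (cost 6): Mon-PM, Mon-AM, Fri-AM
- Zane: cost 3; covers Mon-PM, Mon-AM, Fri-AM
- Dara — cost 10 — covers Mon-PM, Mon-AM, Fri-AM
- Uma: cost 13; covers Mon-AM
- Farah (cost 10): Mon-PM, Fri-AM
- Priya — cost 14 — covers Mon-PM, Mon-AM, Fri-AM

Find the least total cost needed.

3

Zane alone covers Mon-PM, Mon-AM, Fri-AM — every shift.
Total cost: 3.
No cover costs less than 3.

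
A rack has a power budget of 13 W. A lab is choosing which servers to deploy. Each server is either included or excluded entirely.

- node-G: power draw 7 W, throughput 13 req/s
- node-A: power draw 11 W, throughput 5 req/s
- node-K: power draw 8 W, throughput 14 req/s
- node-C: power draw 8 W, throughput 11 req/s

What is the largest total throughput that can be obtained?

node-K: power draw 8 ≤ 13, throughput 14.
node-G: power draw 7 ≤ 13, throughput 13.
Best is node-K with total throughput 14.

14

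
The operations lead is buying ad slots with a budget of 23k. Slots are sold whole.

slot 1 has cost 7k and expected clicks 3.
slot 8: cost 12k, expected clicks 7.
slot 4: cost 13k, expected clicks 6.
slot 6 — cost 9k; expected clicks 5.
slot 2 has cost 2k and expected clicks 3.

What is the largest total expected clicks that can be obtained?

Take slot 8, slot 6, and slot 2: cost 12 + 9 + 2 = 23 ≤ 23, expected clicks 7 + 5 + 3 = 15.
No other feasible combination does better.

15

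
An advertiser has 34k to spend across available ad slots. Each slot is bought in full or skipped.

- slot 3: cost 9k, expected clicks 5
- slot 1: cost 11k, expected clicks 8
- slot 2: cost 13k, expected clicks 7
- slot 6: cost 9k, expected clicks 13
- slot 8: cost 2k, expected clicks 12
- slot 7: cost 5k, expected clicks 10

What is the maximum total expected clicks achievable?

43

slot 2 + slot 6 + slot 8 + slot 7: cost 13 + 9 + 2 + 5 = 29 ≤ 34, expected clicks 7 + 13 + 12 + 10 = 42.
slot 1 + slot 6 + slot 8 + slot 7: cost 11 + 9 + 2 + 5 = 27 ≤ 34, expected clicks 8 + 13 + 12 + 10 = 43.
Best is slot 1, slot 6, slot 8, and slot 7 with total expected clicks 43.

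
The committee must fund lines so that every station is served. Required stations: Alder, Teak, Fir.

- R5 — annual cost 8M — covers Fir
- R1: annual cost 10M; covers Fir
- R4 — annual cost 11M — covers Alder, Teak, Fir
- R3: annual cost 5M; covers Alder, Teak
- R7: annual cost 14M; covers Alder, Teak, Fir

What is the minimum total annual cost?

This is a weighted set-cover instance.
The greedy cost-per-new-station heuristic would pick R3 and R5 for 13, but a cheaper cover exists.
R4 alone covers Alder, Teak, Fir — every station.
Total annual cost: 11.
No cover costs less than 11.

11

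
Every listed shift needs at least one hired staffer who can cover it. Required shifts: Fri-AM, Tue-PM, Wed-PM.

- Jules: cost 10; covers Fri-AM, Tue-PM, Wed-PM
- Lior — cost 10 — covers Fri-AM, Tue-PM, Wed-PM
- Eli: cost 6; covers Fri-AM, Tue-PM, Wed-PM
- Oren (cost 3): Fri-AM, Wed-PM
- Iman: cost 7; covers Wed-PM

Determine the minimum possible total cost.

6

The greedy cost-per-new-shift heuristic would pick Oren and Eli for 9, but a cheaper cover exists.
Eli alone covers Fri-AM, Tue-PM, Wed-PM — every shift.
Total cost: 6.
No cover costs less than 6.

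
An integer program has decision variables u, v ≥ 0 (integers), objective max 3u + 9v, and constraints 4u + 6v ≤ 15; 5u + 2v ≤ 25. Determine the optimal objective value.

(u,v)=(0,2): 4·0+6·2=12≤15, 5·0+2·2=4≤25, objective 18.
(u,v)=(1,1): 4·1+6·1=10≤15, 5·1+2·1=7≤25, objective 12.
No feasible integer point exceeds 18.

18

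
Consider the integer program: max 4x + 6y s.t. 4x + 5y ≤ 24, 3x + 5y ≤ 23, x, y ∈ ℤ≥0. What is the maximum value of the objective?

28

(x,y)=(1,4): 4·1+5·4=24≤24, 3·1+5·4=23≤23, objective 28.
(x,y)=(2,3): 4·2+5·3=23≤24, 3·2+5·3=21≤23, objective 26.
(x,y)=(0,4): 4·0+5·4=20≤24, 3·0+5·4=20≤23, objective 24.
Maximum is 28 at (x,y)=(1,4).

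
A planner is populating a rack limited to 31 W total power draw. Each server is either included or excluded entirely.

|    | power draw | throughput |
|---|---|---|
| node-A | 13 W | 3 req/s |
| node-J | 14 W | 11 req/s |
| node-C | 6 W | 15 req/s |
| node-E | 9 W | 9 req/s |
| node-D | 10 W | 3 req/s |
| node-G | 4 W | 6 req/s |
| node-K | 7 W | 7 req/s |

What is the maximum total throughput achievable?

node-J + node-C + node-G + node-K: power draw 14 + 6 + 4 + 7 = 31 ≤ 31, throughput 11 + 15 + 6 + 7 = 39.
node-J + node-C + node-E: power draw 14 + 6 + 9 = 29 ≤ 31, throughput 11 + 15 + 9 = 35.
node-C + node-E + node-G + node-K: power draw 6 + 9 + 4 + 7 = 26 ≤ 31, throughput 15 + 9 + 6 + 7 = 37.
Best is node-J, node-C, node-G, and node-K with total throughput 39.

39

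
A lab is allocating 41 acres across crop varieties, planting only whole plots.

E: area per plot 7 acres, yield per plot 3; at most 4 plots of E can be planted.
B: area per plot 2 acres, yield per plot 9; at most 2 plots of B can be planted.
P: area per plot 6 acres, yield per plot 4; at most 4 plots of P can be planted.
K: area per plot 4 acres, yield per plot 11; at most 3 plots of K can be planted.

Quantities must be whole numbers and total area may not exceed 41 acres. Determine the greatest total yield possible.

67

2×B, 4×P, and 3×K: area 40 ≤ 41, yield 2·9 + 4·4 + 3·11 = 67.
1×E, 2×B, 3×P, and 3×K: area 41 ≤ 41, yield 1·3 + 2·9 + 3·4 + 3·11 = 66.
Best is 67.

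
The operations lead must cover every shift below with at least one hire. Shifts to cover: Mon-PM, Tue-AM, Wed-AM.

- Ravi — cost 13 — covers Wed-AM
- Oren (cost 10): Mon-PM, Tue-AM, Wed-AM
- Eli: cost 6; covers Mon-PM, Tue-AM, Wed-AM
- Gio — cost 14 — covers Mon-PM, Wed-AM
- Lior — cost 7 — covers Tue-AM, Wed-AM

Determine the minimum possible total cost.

Eli alone covers Mon-PM, Tue-AM, Wed-AM — every shift.
Total cost: 6.
No cover costs less than 6.

6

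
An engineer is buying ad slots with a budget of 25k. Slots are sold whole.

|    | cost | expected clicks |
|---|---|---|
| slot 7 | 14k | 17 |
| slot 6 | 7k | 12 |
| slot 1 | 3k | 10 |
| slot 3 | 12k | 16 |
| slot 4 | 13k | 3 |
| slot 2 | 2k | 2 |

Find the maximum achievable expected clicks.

slot 6 + slot 1 + slot 3 + slot 2: cost 7 + 3 + 12 + 2 = 24 ≤ 25, expected clicks 12 + 10 + 16 + 2 = 40.
slot 7 + slot 6 + slot 1: cost 14 + 7 + 3 = 24 ≤ 25, expected clicks 17 + 12 + 10 = 39.
Best is slot 6, slot 1, slot 3, and slot 2 with total expected clicks 40.

40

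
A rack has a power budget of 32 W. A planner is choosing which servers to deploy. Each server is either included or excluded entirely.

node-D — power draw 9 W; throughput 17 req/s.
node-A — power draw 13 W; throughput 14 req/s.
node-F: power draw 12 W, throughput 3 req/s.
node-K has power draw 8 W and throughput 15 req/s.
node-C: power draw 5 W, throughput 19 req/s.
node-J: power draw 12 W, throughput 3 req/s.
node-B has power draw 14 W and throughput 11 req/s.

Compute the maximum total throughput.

51

Allowing fractional choices, the relaxed optimum would be about 61.8, but servers are indivisible.
node-D + node-K + node-C: power draw 9 + 8 + 5 = 22 ≤ 32, throughput 17 + 15 + 19 = 51.
node-D + node-A + node-C: power draw 9 + 13 + 5 = 27 ≤ 32, throughput 17 + 14 + 19 = 50.
Best is node-D, node-K, and node-C with total throughput 51.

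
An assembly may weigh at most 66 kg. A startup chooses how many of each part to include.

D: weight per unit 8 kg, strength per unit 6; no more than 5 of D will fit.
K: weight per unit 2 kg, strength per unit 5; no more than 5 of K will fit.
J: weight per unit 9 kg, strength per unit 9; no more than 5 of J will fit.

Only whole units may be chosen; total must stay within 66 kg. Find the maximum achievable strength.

2×D, 5×K, and 4×J: weight 62 ≤ 66, strength 2·6 + 5·5 + 4·9 = 73.
1×D, 5×K, and 5×J: weight 63 ≤ 66, strength 1·6 + 5·5 + 5·9 = 76.
Best is 76.

76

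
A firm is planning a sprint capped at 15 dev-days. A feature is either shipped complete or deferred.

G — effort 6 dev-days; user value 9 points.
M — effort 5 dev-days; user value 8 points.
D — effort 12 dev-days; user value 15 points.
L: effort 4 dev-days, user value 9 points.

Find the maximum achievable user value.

26

Take G, M, and L: effort 6 + 5 + 4 = 15 ≤ 15, user value 9 + 8 + 9 = 26.
No other feasible combination does better.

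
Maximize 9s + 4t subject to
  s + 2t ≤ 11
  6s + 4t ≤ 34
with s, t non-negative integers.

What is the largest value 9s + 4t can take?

49

(s,t)=(5,1) is feasible, giving 49.
(s,t)=(5,0) is feasible, giving 45.
(s,t)=(4,2) is feasible, giving 44.
Maximum is 49 at (s,t)=(5,1).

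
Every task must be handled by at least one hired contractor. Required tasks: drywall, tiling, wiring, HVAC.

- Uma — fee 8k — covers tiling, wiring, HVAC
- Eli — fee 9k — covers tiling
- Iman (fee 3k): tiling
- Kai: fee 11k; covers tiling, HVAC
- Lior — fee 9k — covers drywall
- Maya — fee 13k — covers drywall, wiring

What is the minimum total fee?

17

This is a weighted set-cover instance.
Choose Uma and Lior: together they cover drywall, tiling, wiring, HVAC — every task.
Total fee: 8 + 9 = 17.
No cover costs less than 17.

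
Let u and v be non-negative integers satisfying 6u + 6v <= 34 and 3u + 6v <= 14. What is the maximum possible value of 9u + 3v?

36

(u,v)=(4,0): 6·4+6·0=24≤34, 3·4+6·0=12≤14, objective 36.
(u,v)=(3,0): 6·3+6·0=18≤34, 3·3+6·0=9≤14, objective 27.
No feasible integer point exceeds 36.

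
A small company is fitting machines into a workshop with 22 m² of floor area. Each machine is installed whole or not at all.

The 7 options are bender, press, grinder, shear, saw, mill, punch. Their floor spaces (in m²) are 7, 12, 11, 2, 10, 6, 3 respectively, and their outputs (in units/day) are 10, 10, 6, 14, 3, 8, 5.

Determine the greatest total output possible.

This is a 0-1 knapsack instance.
bender + press + shear: floor space 7 + 12 + 2 = 21 ≤ 22, output 10 + 10 + 14 = 34.
bender + shear + mill + punch: floor space 7 + 2 + 6 + 3 = 18 ≤ 22, output 10 + 14 + 8 + 5 = 37.
grinder + shear + mill + punch: floor space 11 + 2 + 6 + 3 = 22 ≤ 22, output 6 + 14 + 8 + 5 = 33.
Best is bender, shear, mill, and punch with total output 37.

37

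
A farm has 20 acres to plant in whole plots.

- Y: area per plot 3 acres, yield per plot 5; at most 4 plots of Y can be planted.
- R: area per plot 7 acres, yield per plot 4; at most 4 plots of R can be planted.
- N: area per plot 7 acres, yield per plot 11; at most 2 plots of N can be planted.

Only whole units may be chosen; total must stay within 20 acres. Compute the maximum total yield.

32

Take 2×Y and 2×N: area 20 ≤ 20, yield 2·5 + 2·11 = 32.
No other integer combination yields more.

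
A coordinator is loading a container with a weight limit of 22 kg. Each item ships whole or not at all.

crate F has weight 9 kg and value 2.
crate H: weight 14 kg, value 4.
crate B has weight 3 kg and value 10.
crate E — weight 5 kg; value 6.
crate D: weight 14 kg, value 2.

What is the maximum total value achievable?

20

crate H + crate B + crate E: weight 14 + 3 + 5 = 22 ≤ 22, value 4 + 10 + 6 = 20.
crate F + crate B + crate E: weight 9 + 3 + 5 = 17 ≤ 22, value 2 + 10 + 6 = 18.
Best is crate H, crate B, and crate E with total value 20.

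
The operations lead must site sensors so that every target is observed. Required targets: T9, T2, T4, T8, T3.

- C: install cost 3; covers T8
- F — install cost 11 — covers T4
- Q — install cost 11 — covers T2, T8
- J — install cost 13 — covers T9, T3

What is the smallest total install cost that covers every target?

The greedy cost-per-new-target heuristic would pick C, J, F, and Q for 38, but a cheaper cover exists.
Choose F, Q, and J: together they cover T9, T2, T4, T8, T3 — every target.
Total install cost: 11 + 11 + 13 = 35.
No cover costs less than 35.

35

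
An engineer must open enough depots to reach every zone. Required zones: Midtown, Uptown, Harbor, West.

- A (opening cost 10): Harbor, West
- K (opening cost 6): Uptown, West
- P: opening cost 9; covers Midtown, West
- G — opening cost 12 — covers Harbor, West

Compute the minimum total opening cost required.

Choose A, K, and P: together they cover Midtown, Uptown, Harbor, West — every zone.
Total opening cost: 10 + 6 + 9 = 25.
No cover costs less than 25.

25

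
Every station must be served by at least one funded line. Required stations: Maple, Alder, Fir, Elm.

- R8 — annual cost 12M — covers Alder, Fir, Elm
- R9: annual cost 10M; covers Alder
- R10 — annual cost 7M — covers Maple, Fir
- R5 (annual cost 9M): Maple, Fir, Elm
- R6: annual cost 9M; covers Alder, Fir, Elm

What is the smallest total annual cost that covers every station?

16

The greedy cost-per-new-station heuristic would pick R5 and R6 for 18, but a cheaper cover exists.
Choose R10 and R6: together they cover Maple, Alder, Fir, Elm — every station.
Total annual cost: 7 + 9 = 16.
No cover costs less than 16.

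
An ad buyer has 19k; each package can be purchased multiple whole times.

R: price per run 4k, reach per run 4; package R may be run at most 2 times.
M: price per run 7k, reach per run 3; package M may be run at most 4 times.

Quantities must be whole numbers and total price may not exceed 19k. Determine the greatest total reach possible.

2×R and 1×M: price 15 ≤ 19, reach 2·4 + 1·3 = 11.
1×R and 2×M: price 18 ≤ 19, reach 1·4 + 2·3 = 10.
Best is 11.

11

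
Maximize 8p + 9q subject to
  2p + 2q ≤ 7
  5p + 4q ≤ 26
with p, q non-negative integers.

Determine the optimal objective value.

27

(p,q)=(0,3): 2·0+2·3=6≤7, 5·0+4·3=12≤26, objective 27.
(p,q)=(1,2): 2·1+2·2=6≤7, 5·1+4·2=13≤26, objective 26.
(p,q)=(0,2): 2·0+2·2=4≤7, 5·0+4·2=8≤26, objective 18.
Maximum is 27 at (p,q)=(0,3).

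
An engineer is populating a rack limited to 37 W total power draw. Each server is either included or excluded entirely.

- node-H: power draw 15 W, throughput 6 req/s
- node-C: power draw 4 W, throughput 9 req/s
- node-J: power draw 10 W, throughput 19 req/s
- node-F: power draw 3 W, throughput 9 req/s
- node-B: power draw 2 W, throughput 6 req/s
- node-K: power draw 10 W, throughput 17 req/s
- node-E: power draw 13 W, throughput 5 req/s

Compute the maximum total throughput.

60

Allowing fractional choices, the relaxed optimum would be about 63.2, but servers are indivisible.
node-C + node-J + node-F + node-B + node-K: power draw 4 + 10 + 3 + 2 + 10 = 29 ≤ 37, throughput 9 + 19 + 9 + 6 + 17 = 60.
node-C + node-J + node-F + node-K: power draw 4 + 10 + 3 + 10 = 27 ≤ 37, throughput 9 + 19 + 9 + 17 = 54.
node-J + node-F + node-B + node-K: power draw 10 + 3 + 2 + 10 = 25 ≤ 37, throughput 19 + 9 + 6 + 17 = 51.
Best is node-C, node-J, node-F, node-B, and node-K with total throughput 60.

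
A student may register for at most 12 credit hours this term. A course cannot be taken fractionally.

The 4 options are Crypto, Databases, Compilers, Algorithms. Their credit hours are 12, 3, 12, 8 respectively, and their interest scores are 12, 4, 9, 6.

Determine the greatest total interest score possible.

Take Crypto: credit hours 12 ≤ 12, interest score 12.
No other feasible combination does better.

12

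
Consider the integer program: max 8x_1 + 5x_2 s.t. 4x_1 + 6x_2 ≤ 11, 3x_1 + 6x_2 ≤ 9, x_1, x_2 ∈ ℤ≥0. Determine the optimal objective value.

The continuous relaxation peaks at (2.75, 0) with value 22.00; rounding to a feasible lattice point costs some objective.
(x_1,x_2)=(2,0): 4·2+6·0=8≤11, 3·2+6·0=6≤9, objective 16.
(x_1,x_2)=(1,1): 4·1+6·1=10≤11, 3·1+6·1=9≤9, objective 13.
(x_1,x_2)=(1,0): 4·1+6·0=4≤11, 3·1+6·0=3≤9, objective 8.
Maximum is 16 at (x_1,x_2)=(2,0).

16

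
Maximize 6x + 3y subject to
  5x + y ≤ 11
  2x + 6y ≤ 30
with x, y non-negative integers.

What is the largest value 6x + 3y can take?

18

(x,y)=(1,4): 5·1+1·4=9≤11, 2·1+6·4=26≤30, objective 18.
(x,y)=(0,5): 5·0+1·5=5≤11, 2·0+6·5=30≤30, objective 15.
No feasible integer point exceeds 18.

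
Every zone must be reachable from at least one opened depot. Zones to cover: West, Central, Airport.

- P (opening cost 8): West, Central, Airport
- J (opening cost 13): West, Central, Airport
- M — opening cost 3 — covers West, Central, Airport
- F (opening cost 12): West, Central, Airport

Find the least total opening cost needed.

3

M alone covers West, Central, Airport — every zone.
Total opening cost: 3.
No cover costs less than 3.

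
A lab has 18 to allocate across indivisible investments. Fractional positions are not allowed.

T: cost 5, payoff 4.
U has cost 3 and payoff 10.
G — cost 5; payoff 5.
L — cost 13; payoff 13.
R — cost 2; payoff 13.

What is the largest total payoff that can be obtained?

U + L + R: cost 3 + 13 + 2 = 18 ≤ 18, payoff 10 + 13 + 13 = 36.
U + G + R: cost 3 + 5 + 2 = 10 ≤ 18, payoff 10 + 5 + 13 = 28.
T + U + G + R: cost 5 + 3 + 5 + 2 = 15 ≤ 18, payoff 4 + 10 + 5 + 13 = 32.
Best is U, L, and R with total payoff 36.

36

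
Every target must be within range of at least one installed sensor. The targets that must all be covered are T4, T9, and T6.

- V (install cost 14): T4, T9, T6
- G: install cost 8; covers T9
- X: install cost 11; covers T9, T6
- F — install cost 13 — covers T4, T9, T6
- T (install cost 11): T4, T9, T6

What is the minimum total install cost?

T alone covers T4, T9, T6 — every target.
Total install cost: 11.
No cover costs less than 11.

11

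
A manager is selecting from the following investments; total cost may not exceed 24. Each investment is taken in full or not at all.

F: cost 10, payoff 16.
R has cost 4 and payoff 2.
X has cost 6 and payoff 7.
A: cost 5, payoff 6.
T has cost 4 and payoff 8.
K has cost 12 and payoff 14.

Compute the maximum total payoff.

33

This is an integer program with binary decision variables.
F + R + A + T: cost 10 + 4 + 5 + 4 = 23 ≤ 24, payoff 16 + 2 + 6 + 8 = 32.
F + R + X + T: cost 10 + 4 + 6 + 4 = 24 ≤ 24, payoff 16 + 2 + 7 + 8 = 33.
Best is F, R, X, and T with total payoff 33.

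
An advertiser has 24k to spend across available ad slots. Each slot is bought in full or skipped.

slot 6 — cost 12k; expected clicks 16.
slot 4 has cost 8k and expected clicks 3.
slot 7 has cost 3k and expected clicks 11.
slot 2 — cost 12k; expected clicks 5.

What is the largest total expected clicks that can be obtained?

30

Allowing fractional choices, the relaxed optimum would be about 30.8, but ad slots are indivisible.
slot 6 + slot 2: cost 12 + 12 = 24 ≤ 24, expected clicks 16 + 5 = 21.
slot 6 + slot 7: cost 12 + 3 = 15 ≤ 24, expected clicks 16 + 11 = 27.
slot 6 + slot 4 + slot 7: cost 12 + 8 + 3 = 23 ≤ 24, expected clicks 16 + 3 + 11 = 30.
Best is slot 6, slot 4, and slot 7 with total expected clicks 30.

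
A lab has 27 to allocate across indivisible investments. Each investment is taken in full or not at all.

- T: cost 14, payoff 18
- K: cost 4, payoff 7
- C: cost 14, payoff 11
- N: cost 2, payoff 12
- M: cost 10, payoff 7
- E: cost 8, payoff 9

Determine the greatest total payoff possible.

39

This is a 0-1 knapsack instance.
Take T, N, and E: cost 14 + 2 + 8 = 24 ≤ 27, payoff 18 + 12 + 9 = 39.
No other feasible combination does better.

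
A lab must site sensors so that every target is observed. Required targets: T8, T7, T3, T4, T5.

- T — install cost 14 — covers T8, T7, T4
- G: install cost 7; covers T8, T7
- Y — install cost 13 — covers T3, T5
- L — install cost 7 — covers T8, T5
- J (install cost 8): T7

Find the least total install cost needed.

27

The greedy cost-per-new-target heuristic would pick G, Y, and T for 34, but a cheaper cover exists.
Choose T and Y: together they cover T8, T7, T3, T4, T5 — every target.
Total install cost: 14 + 13 = 27.
No cover costs less than 27.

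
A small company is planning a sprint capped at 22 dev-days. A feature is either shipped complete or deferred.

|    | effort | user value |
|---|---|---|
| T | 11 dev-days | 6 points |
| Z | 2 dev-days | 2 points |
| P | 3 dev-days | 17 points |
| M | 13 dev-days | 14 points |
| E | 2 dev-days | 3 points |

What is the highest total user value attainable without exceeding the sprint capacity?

36

Treat it as a binary knapsack problem.
Take Z, P, M, and E: effort 2 + 3 + 13 + 2 = 20 ≤ 22, user value 2 + 17 + 14 + 3 = 36.
No other feasible combination does better.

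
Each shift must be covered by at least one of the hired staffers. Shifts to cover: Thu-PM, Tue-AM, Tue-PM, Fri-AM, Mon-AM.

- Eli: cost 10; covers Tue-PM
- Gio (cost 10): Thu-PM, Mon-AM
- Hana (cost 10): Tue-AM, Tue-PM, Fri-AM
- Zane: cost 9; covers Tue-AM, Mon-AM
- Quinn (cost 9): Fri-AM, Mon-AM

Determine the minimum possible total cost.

Choose Gio and Hana: together they cover Thu-PM, Tue-AM, Tue-PM, Fri-AM, Mon-AM — every shift.
Total cost: 10 + 10 = 20.
No cover costs less than 20.

20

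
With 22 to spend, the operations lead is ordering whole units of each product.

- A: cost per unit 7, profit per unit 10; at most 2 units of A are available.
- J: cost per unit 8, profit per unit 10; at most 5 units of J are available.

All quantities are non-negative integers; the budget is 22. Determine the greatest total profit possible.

30

2×J: cost 16 ≤ 22, profit 2·10 = 20.
2×A and 1×J: cost 22 ≤ 22, profit 2·10 + 1·10 = 30.
Best is 30.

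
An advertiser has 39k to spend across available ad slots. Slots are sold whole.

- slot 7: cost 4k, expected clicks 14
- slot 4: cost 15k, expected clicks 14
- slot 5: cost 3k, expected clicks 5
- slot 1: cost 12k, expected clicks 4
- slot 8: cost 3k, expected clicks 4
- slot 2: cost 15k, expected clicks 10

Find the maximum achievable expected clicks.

43

This is a 0-1 knapsack instance.
slot 7 + slot 4 + slot 5 + slot 2: cost 4 + 15 + 3 + 15 = 37 ≤ 39, expected clicks 14 + 14 + 5 + 10 = 43.
slot 7 + slot 4 + slot 5 + slot 1 + slot 8: cost 4 + 15 + 3 + 12 + 3 = 37 ≤ 39, expected clicks 14 + 14 + 5 + 4 + 4 = 41.
slot 7 + slot 4 + slot 8 + slot 2: cost 4 + 15 + 3 + 15 = 37 ≤ 39, expected clicks 14 + 14 + 4 + 10 = 42.
Best is slot 7, slot 4, slot 5, and slot 2 with total expected clicks 43.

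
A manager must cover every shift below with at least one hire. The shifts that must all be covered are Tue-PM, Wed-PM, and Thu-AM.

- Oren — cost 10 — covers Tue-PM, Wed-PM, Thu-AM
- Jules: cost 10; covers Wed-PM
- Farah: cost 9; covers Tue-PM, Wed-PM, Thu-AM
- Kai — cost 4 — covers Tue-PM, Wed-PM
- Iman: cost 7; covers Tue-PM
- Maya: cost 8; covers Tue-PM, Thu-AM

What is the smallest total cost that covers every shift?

9

The greedy cost-per-new-shift heuristic would pick Kai and Maya for 12, but a cheaper cover exists.
Farah alone covers Tue-PM, Wed-PM, Thu-AM — every shift.
Total cost: 9.
No cover costs less than 9.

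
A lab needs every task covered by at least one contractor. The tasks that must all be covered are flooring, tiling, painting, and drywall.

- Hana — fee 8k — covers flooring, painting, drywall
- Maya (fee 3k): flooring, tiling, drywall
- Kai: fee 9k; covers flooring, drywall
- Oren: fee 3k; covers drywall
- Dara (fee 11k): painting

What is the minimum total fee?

11

Choose Hana and Maya: together they cover flooring, tiling, painting, drywall — every task.
Total fee: 8 + 3 = 11.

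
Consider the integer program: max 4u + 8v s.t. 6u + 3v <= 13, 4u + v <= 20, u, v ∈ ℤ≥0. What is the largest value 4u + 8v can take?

(u,v)=(0,4): 6·0+3·4=12≤13, 4·0+1·4=4≤20, objective 32.
(u,v)=(0,3): 6·0+3·3=9≤13, 4·0+1·3=3≤20, objective 24.
No feasible integer point exceeds 32.

32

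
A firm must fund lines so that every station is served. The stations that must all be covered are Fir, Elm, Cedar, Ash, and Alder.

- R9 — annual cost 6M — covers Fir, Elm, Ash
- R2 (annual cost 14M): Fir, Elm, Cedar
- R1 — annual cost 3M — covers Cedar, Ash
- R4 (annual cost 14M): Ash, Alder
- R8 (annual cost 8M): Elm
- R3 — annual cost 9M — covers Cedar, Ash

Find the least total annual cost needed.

23

Choose R9, R1, and R4: together they cover Fir, Elm, Cedar, Ash, Alder — every station.
Total annual cost: 6 + 3 + 14 = 23.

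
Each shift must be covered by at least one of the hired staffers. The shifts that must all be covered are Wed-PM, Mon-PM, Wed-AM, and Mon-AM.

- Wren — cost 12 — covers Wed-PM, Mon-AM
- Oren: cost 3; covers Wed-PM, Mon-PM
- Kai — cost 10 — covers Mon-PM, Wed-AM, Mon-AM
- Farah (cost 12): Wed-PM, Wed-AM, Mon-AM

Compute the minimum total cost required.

Choose Oren and Kai: together they cover Wed-PM, Mon-PM, Wed-AM, Mon-AM — every shift.
Total cost: 3 + 10 = 13.
No cover costs less than 13.

13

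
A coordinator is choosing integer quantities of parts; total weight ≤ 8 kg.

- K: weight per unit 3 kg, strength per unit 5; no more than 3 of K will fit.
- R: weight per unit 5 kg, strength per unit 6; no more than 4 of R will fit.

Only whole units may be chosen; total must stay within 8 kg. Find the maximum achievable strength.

This is a bounded integer knapsack.
K has the best ratio (5/3); taking only K gives at most 2×5 = 10 (stopped by the weight limit).
Mixing does better — 1×K and 1×R: weight 8 ≤ 8, strength 1·5 + 1·6 = 11.

11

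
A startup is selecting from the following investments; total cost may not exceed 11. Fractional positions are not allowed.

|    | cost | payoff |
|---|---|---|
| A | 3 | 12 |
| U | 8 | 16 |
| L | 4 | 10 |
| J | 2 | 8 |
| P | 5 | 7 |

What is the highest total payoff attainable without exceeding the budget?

30

Allowing fractional choices, the relaxed optimum would be about 34.0, but investments are indivisible.
A + L + J: cost 3 + 4 + 2 = 9 ≤ 11, payoff 12 + 10 + 8 = 30.
A + U: cost 3 + 8 = 11 ≤ 11, payoff 12 + 16 = 28.
A + J + P: cost 3 + 2 + 5 = 10 ≤ 11, payoff 12 + 8 + 7 = 27.
Best is A, L, and J with total payoff 30.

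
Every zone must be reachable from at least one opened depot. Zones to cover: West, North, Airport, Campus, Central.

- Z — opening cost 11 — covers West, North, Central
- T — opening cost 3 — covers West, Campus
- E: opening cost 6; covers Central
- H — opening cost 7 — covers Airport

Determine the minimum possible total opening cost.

Choose Z, T, and H: together they cover West, North, Airport, Campus, Central — every zone.
Total opening cost: 11 + 3 + 7 = 21.

21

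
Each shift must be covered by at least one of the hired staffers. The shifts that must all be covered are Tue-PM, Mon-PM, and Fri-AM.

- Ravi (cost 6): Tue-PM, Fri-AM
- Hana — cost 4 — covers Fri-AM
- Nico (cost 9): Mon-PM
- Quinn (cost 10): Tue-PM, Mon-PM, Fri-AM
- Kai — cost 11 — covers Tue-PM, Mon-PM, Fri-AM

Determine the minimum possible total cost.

10

Quinn alone covers Tue-PM, Mon-PM, Fri-AM — every shift.
Total cost: 10.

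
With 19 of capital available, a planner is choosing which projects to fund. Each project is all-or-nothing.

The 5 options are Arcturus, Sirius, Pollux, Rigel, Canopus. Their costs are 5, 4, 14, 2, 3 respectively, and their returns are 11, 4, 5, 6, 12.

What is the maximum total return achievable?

Allowing fractional choices, the relaxed optimum would be about 34.8, but projects are indivisible.
Arcturus + Sirius + Rigel + Canopus: cost 5 + 4 + 2 + 3 = 14 ≤ 19, return 11 + 4 + 6 + 12 = 33.
Arcturus + Sirius + Canopus: cost 5 + 4 + 3 = 12 ≤ 19, return 11 + 4 + 12 = 27.
Arcturus + Rigel + Canopus: cost 5 + 2 + 3 = 10 ≤ 19, return 11 + 6 + 12 = 29.
Best is Arcturus, Sirius, Rigel, and Canopus with total return 33.

33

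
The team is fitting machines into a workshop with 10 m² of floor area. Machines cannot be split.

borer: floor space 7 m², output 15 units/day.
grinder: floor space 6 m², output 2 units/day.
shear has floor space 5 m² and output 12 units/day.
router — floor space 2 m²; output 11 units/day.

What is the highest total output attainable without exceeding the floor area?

26

Allowing fractional choices, the relaxed optimum would be about 29.4, but machines are indivisible.
borer + router: floor space 7 + 2 = 9 ≤ 10, output 15 + 11 = 26.
shear + router: floor space 5 + 2 = 7 ≤ 10, output 12 + 11 = 23.
borer: floor space 7 ≤ 10, output 15.
Best is borer and router with total output 26.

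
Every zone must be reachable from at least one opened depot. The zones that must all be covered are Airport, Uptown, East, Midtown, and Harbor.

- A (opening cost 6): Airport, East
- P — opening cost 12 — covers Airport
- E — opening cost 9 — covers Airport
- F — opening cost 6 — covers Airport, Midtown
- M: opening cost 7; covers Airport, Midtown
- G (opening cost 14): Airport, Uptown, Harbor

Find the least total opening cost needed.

26

This is a weighted set-cover instance.
Choose A, F, and G: together they cover Airport, Uptown, East, Midtown, Harbor — every zone.
Total opening cost: 6 + 6 + 14 = 26.
No cover costs less than 26.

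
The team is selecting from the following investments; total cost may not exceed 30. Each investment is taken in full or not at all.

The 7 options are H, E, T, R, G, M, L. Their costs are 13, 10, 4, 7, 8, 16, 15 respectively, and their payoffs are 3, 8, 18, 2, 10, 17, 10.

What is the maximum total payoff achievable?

Allowing fractional choices, the relaxed optimum would be about 46.6, but investments are indivisible.
E + T + M: cost 10 + 4 + 16 = 30 ≤ 30, payoff 8 + 18 + 17 = 43.
T + G + M: cost 4 + 8 + 16 = 28 ≤ 30, payoff 18 + 10 + 17 = 45.
T + G + L: cost 4 + 8 + 15 = 27 ≤ 30, payoff 18 + 10 + 10 = 38.
Best is T, G, and M with total payoff 45.

45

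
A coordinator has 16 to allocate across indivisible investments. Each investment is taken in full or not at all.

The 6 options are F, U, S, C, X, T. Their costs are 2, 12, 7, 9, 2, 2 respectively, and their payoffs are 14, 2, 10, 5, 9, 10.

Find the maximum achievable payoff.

43

This is a 0-1 knapsack instance.
F + S + X + T: cost 2 + 7 + 2 + 2 = 13 ≤ 16, payoff 14 + 10 + 9 + 10 = 43.
F + C + X + T: cost 2 + 9 + 2 + 2 = 15 ≤ 16, payoff 14 + 5 + 9 + 10 = 38.
Best is F, S, X, and T with total payoff 43.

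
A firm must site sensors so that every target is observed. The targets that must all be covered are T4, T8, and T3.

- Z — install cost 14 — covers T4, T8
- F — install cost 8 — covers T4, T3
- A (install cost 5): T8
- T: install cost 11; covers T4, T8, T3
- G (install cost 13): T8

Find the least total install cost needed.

T alone covers T4, T8, T3 — every target.
Total install cost: 11.
No cover costs less than 11.

11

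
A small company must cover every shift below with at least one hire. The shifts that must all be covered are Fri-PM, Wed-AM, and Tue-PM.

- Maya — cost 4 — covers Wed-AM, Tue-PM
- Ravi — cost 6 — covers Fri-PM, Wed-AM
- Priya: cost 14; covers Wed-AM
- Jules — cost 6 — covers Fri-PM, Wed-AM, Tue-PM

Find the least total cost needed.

6

This is an integer covering problem.
The greedy cost-per-new-shift heuristic would pick Maya and Ravi for 10, but a cheaper cover exists.
Jules alone covers Fri-PM, Wed-AM, Tue-PM — every shift.
Total cost: 6.
No cover costs less than 6.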